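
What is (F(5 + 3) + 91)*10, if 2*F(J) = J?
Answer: 950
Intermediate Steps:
F(J) = J/2
(F(5 + 3) + 91)*10 = ((5 + 3)/2 + 91)*10 = ((½)*8 + 91)*10 = (4 + 91)*10 = 95*10 = 950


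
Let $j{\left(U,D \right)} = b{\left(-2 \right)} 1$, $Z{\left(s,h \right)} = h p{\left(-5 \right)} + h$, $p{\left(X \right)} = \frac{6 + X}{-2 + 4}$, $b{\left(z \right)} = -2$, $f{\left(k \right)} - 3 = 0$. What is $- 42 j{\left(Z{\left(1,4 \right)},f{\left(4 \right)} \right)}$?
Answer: $84$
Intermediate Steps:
$f{\left(k \right)} = 3$ ($f{\left(k \right)} = 3 + 0 = 3$)
$p{\left(X \right)} = 3 + \frac{X}{2}$ ($p{\left(X \right)} = \frac{6 + X}{2} = \left(6 + X\right) \frac{1}{2} = 3 + \frac{X}{2}$)
$Z{\left(s,h \right)} = \frac{3 h}{2}$ ($Z{\left(s,h \right)} = h \left(3 + \frac{1}{2} \left(-5\right)\right) + h = h \left(3 - \frac{5}{2}\right) + h = h \frac{1}{2} + h = \frac{h}{2} + h = \frac{3 h}{2}$)
$j{\left(U,D \right)} = -2$ ($j{\left(U,D \right)} = \left(-2\right) 1 = -2$)
$- 42 j{\left(Z{\left(1,4 \right)},f{\left(4 \right)} \right)} = \left(-42\right) \left(-2\right) = 84$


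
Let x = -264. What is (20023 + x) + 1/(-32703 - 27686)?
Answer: 1193226250/60389 ≈ 19759.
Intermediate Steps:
(20023 + x) + 1/(-32703 - 27686) = (20023 - 264) + 1/(-32703 - 27686) = 19759 + 1/(-60389) = 19759 - 1/60389 = 1193226250/60389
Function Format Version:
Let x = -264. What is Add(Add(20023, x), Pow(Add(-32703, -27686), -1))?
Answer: Rational(1193226250, 60389) ≈ 19759.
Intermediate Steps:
Add(Add(20023, x), Pow(Add(-32703, -27686), -1)) = Add(Add(20023, -264), Pow(Add(-32703, -27686), -1)) = Add(19759, Pow(-60389, -1)) = Add(19759, Rational(-1, 60389)) = Rational(1193226250, 60389)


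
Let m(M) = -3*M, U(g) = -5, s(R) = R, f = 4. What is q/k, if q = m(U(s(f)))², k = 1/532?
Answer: 119700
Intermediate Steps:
k = 1/532 ≈ 0.0018797
q = 225 (q = (-3*(-5))² = 15² = 225)
q/k = 225/(1/532) = 225*532 = 119700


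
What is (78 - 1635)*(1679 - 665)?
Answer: -1578798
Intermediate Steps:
(78 - 1635)*(1679 - 665) = -1557*1014 = -1578798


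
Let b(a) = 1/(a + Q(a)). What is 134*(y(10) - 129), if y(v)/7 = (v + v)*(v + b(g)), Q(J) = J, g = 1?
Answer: 179694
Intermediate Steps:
b(a) = 1/(2*a) (b(a) = 1/(a + a) = 1/(2*a))
y(v) = 14*v*(½ + v) (y(v) = 7*((v + v)*(v + (½)/1)) = 7*((2*v)*(v + (½)*1)) = 7*((2*v)*(v + ½)) = 7*((2*v)*(½ + v)) = 7*(2*v*(½ + v)) = 14*v*(½ + v))
134*(y(10) - 129) = 134*(7*10*(1 + 2*10) - 129) = 134*(7*10*(1 + 20) - 129) = 134*(7*10*21 - 129) = 134*(1470 - 129) = 134*1341 = 179694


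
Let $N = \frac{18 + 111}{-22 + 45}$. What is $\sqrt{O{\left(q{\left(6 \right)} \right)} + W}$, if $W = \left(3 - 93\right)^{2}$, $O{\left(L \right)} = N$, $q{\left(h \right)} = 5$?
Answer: $\frac{\sqrt{4287867}}{23} \approx 90.031$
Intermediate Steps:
$N = \frac{129}{23} \approx 5.6087$
$O{\left(L \right)} = \frac{129}{23}$
$W = 8100$ ($W = \left(-90\right)^{2} = 8100$)
$\sqrt{O{\left(q{\left(6 \right)} \right)} + W} = \sqrt{\frac{129}{23} + 8100} = \sqrt{\frac{186429}{23}} = \frac{\sqrt{4287867}}{23}$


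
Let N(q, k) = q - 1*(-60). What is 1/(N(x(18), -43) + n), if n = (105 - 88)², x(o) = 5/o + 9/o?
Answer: 9/3148 ≈ 0.0028590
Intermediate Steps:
x(o) = 14/o
N(q, k) = 60 + q (N(q, k) = q + 60 = 60 + q)
n = 289 (n = 17² = 289)
1/(N(x(18), -43) + n) = 1/((60 + 14/18) + 289) = 1/((60 + 14*(1/18)) + 289) = 1/((60 + 7/9) + 289) = 1/(547/9 + 289) = 1/(3148/9) = 9/3148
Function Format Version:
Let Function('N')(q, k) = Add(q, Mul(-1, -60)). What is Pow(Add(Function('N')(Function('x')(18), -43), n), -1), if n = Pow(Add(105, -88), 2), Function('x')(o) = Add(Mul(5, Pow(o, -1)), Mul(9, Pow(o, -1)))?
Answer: Rational(9, 3148) ≈ 0.0028590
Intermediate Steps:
Function('x')(o) = Mul(14, Pow(o, -1))
Function('N')(q, k) = Add(60, q) (Function('N')(q, k) = Add(q, 60) = Add(60, q))
n = 289 (n = Pow(17, 2) = 289)
Pow(Add(Function('N')(Function('x')(18), -43), n), -1) = Pow(Add(Add(60, Mul(14, Pow(18, -1))), 289), -1) = Pow(Add(Add(60, Mul(14, Rational(1, 18))), 289), -1) = Pow(Add(Add(60, Rational(7, 9)), 289), -1) = Pow(Add(Rational(547, 9), 289), -1) = Pow(Rational(3148, 9), -1) = Rational(9, 3148)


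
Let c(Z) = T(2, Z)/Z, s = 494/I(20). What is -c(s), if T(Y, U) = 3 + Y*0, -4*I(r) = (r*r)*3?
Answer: 450/247 ≈ 1.8219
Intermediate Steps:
I(r) = -3*r²/4 (I(r) = -r*r*3/4 = -r²*3/4 = -3*r²/4)
s = -247/150 (s = 494/((-¾*20²)) = 494/((-¾*400)) = 494/(-300) = 494*(-1/300) = -247/150 ≈ -1.6467)
T(Y, U) = 3 (T(Y, U) = 3 + 0 = 3)
c(Z) = 3/Z
-c(s) = -3/(-247/150) = -3*(-150)/247 = -1*(-450/247) = 450/247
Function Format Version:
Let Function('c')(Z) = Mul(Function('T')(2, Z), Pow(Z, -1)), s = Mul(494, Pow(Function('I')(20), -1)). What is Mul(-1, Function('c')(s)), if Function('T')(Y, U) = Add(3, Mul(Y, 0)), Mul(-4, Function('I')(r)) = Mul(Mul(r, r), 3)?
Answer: Rational(450, 247) ≈ 1.8219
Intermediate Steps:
Function('I')(r) = Mul(Rational(-3, 4), Pow(r, 2)) (Function('I')(r) = Mul(Rational(-1, 4), Mul(Mul(r, r), 3)) = Mul(Rational(-1, 4), Mul(Pow(r, 2), 3)) = Mul(Rational(-1, 4), Mul(3, Pow(r, 2))) = Mul(Rational(-3, 4), Pow(r, 2)))
s = Rational(-247, 150) (s = Mul(494, Pow(Mul(Rational(-3, 4), Pow(20, 2)), -1)) = Mul(494, Pow(Mul(Rational(-3, 4), 400), -1)) = Mul(494, Pow(-300, -1)) = Mul(494, Rational(-1, 300)) = Rational(-247, 150) ≈ -1.6467)
Function('T')(Y, U) = 3 (Function('T')(Y, U) = Add(3, 0) = 3)
Function('c')(Z) = Mul(3, Pow(Z, -1))
Mul(-1, Function('c')(s)) = Mul(-1, Mul(3, Pow(Rational(-247, 150), -1))) = Mul(-1, Mul(3, Rational(-150, 247))) = Mul(-1, Rational(-450, 247)) = Rational(450, 247)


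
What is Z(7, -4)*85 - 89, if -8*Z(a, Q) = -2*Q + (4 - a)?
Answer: -1137/8 ≈ -142.13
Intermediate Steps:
Z(a, Q) = -1/2 + Q/4 + a/8 (Z(a, Q) = -(-2*Q + (4 - a))/8 = -(4 - a - 2*Q)/8 = -1/2 + Q/4 + a/8)
Z(7, -4)*85 - 89 = (-1/2 + (1/4)*(-4) + (1/8)*7)*85 - 89 = (-1/2 - 1 + 7/8)*85 - 89 = -5/8*85 - 89 = -425/8 - 89 = -1137/8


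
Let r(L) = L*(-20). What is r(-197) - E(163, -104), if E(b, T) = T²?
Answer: -6876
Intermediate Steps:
r(L) = -20*L
r(-197) - E(163, -104) = -20*(-197) - 1*(-104)² = 3940 - 1*10816 = 3940 - 10816 = -6876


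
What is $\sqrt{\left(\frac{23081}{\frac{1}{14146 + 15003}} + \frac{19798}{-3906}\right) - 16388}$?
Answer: $\frac{\sqrt{285121309031398}}{651} \approx 25938.0$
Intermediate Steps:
$\sqrt{\left(\frac{23081}{\frac{1}{14146 + 15003}} + \frac{19798}{-3906}\right) - 16388} = \sqrt{\left(\frac{23081}{\frac{1}{29149}} + 19798 \left(- \frac{1}{3906}\right)\right) - 16388} = \sqrt{\left(23081 \frac{1}{\frac{1}{29149}} - \frac{9899}{1953}\right) - 16388} = \sqrt{\left(23081 \cdot 29149 - \frac{9899}{1953}\right) - 16388} = \sqrt{\left(672788069 - \frac{9899}{1953}\right) - 16388} = \sqrt{\frac{1313955088858}{1953} - 16388} = \sqrt{\frac{1313923083094}{1953}} = \frac{\sqrt{285121309031398}}{651}$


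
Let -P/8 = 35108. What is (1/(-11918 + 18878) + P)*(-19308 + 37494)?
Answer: -5925039533609/1160 ≈ -5.1078e+9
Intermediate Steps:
P = -280864 (P = -8*35108 = -280864)
(1/(-11918 + 18878) + P)*(-19308 + 37494) = (1/(-11918 + 18878) - 280864)*(-19308 + 37494) = (1/6960 - 280864)*18186 = -1954813439/6960*18186 = -5925039533609/1160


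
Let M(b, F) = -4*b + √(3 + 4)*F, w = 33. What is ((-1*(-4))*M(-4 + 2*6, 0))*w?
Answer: -4224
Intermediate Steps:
M(b, F) = -4*b + F*√7 (M(b, F) = -4*b + √7*F = -4*b + F*√7)
((-1*(-4))*M(-4 + 2*6, 0))*w = ((-1*(-4))*(-4*(-4 + 2*6) + 0*√7))*33 = (4*(-4*(-4 + 12) + 0))*33 = (4*(-4*8 + 0))*33 = (4*(-32 + 0))*33 = (4*(-32))*33 = -128*33 = -4224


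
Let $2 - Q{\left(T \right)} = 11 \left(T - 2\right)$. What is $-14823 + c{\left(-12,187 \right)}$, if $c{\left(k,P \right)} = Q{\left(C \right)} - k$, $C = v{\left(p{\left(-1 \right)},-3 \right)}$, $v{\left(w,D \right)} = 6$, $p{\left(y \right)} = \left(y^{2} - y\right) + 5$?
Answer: $-14853$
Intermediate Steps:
$p{\left(y \right)} = 5 + y^{2} - y$
$C = 6$
$Q{\left(T \right)} = 24 - 11 T$ ($Q{\left(T \right)} = 2 - 11 \left(T - 2\right) = 2 - 11 \left(-2 + T\right) = 2 - \left(-22 + 11 T\right) = 24 - 11 T$)
$c{\left(k,P \right)} = -42 - k$ ($c{\left(k,P \right)} = \left(24 - 66\right) - k = -42 - k$)
$-14823 + c{\left(-12,187 \right)} = -14823 - 30 = -14853$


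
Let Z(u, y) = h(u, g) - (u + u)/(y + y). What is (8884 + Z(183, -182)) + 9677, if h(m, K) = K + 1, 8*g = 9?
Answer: 13514687/728 ≈ 18564.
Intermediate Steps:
g = 9/8 (g = (⅛)*9 = 9/8 ≈ 1.1250)
h(m, K) = 1 + K
Z(u, y) = 17/8 - u/y (Z(u, y) = (1 + 9/8) - (u + u)/(y + y) = 17/8 - 2*u/(2*y) = 17/8 - 2*u*1/(2*y) = 17/8 - u/y)
(8884 + Z(183, -182)) + 9677 = (8884 + (17/8 - 1*183/(-182))) + 9677 = (8884 + (17/8 - 1*183*(-1/182))) + 9677 = (8884 + (17/8 + 183/182)) + 9677 = (8884 + 2279/728) + 9677 = 6469831/728 + 9677 = 13514687/728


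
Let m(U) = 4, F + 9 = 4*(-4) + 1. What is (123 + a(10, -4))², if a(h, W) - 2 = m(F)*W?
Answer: 11881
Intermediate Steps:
F = -24 (F = -9 + (4*(-4) + 1) = -9 + (-16 + 1) = -9 - 15 = -24)
a(h, W) = 2 + 4*W
(123 + a(10, -4))² = (123 + (2 + 4*(-4)))² = (123 + (2 - 16))² = (123 - 14)² = 109² = 11881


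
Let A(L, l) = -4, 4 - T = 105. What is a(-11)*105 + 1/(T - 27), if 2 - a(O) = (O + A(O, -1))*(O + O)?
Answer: -4408321/128 ≈ -34440.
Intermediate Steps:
T = -101 (T = 4 - 1*105 = 4 - 105 = -101)
a(O) = 2 - 2*O*(-4 + O) (a(O) = 2 - (O - 4)*(O + O) = 2 - (-4 + O)*2*O = 2 - 2*O*(-4 + O))
a(-11)*105 + 1/(T - 27) = (2 - 2*(-11)² + 8*(-11))*105 + 1/(-101 - 27) = (2 - 2*121 - 88)*105 + 1/(-128) = (2 - 242 - 88)*105 - 1/128 = -328*105 - 1/128 = -34440 - 1/128 = -4408321/128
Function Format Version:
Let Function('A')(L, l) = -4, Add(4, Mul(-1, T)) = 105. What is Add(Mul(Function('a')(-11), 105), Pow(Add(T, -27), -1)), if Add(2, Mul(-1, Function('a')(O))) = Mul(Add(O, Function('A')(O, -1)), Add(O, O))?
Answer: Rational(-4408321, 128) ≈ -34440.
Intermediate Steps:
T = -101 (T = Add(4, Mul(-1, 105)) = Add(4, -105) = -101)
Function('a')(O) = Add(2, Mul(-2, O, Add(-4, O))) (Function('a')(O) = Add(2, Mul(-1, Mul(Add(O, -4), Add(O, O)))) = Add(2, Mul(-1, Mul(Add(-4, O), Mul(2, O)))) = Add(2, Mul(-1, Mul(2, O, Add(-4, O)))) = Add(2, Mul(-2, O, Add(-4, O))))
Add(Mul(Function('a')(-11), 105), Pow(Add(T, -27), -1)) = Add(Mul(Add(2, Mul(-2, Pow(-11, 2)), Mul(8, -11)), 105), Pow(Add(-101, -27), -1)) = Add(Mul(Add(2, Mul(-2, 121), -88), 105), Pow(-128, -1)) = Add(Mul(Add(2, -242, -88), 105), Rational(-1, 128)) = Add(Mul(-328, 105), Rational(-1, 128)) = Add(-34440, Rational(-1, 128)) = Rational(-4408321, 128)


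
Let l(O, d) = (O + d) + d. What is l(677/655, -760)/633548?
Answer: -994923/414973940 ≈ -0.0023976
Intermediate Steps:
l(O, d) = O + 2*d
l(677/655, -760)/633548 = (677/655 + 2*(-760))/633548 = (677*(1/655) - 1520)*(1/633548) = (677/655 - 1520)*(1/633548) = -994923/655*1/633548 = -994923/414973940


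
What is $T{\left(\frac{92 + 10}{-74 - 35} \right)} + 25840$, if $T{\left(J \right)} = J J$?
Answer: $\frac{307015444}{11881} \approx 25841.0$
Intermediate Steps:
$T{\left(J \right)} = J^{2}$
$T{\left(\frac{92 + 10}{-74 - 35} \right)} + 25840 = \left(\frac{92 + 10}{-74 - 35}\right)^{2} + 25840 = \left(\frac{102}{-109}\right)^{2} + 25840 = \left(102 \left(- \frac{1}{109}\right)\right)^{2} + 25840 = \left(- \frac{102}{109}\right)^{2} + 25840 = \frac{10404}{11881} + 25840 = \frac{307015444}{11881}$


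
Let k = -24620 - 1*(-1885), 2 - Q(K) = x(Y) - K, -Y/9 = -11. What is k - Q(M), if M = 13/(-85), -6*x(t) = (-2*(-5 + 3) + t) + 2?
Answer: -3868239/170 ≈ -22754.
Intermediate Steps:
Y = 99 (Y = -9*(-11) = 99)
x(t) = -1 - t/6 (x(t) = -((-2*(-5 + 3) + t) + 2)/6 = -((-2*(-2) + t) + 2)/6 = -((4 + t) + 2)/6 = -(6 + t)/6 = -1 - t/6)
M = -13/85 (M = 13*(-1/85) = -13/85 ≈ -0.15294)
Q(K) = 39/2 + K (Q(K) = 2 - ((-1 - 1/6*99) - K) = 2 - ((-1 - 33/2) - K) = 2 - (-35/2 - K) = 2 + (35/2 + K) = 39/2 + K)
k = -22735 (k = -24620 + 1885 = -22735)
k - Q(M) = -22735 - (39/2 - 13/85) = -22735 - 1*3289/170 = -22735 - 3289/170 = -3868239/170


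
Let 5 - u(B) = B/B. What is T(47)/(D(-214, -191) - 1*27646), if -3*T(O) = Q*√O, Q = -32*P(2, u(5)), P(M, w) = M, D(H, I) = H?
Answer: -16*√47/20895 ≈ -0.0052496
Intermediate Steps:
u(B) = 4 (u(B) = 5 - B/B = 5 - 1*1 = 5 - 1 = 4)
Q = -64 (Q = -32*2 = -64)
T(O) = 64*√O/3 (T(O) = -(-64)*√O/3 = 64*√O/3)
T(47)/(D(-214, -191) - 1*27646) = (64*√47/3)/(-214 - 1*27646) = (64*√47/3)/(-214 - 27646) = (64*√47/3)/(-27860) = (64*√47/3)*(-1/27860) = -16*√47/20895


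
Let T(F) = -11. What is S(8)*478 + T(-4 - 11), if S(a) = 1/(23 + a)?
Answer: 137/31 ≈ 4.4194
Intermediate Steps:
S(8)*478 + T(-4 - 11) = 478/(23 + 8) - 11 = 478/31 - 11 = 137/31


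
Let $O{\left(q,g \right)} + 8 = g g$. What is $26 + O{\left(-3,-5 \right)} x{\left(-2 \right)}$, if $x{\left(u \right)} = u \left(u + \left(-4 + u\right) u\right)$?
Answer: $-314$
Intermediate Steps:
$x{\left(u \right)} = u \left(u + u \left(-4 + u\right)\right)$
$O{\left(q,g \right)} = -8 + g^{2}$ ($O{\left(q,g \right)} = -8 + g g = -8 + g^{2}$)
$26 + O{\left(-3,-5 \right)} x{\left(-2 \right)} = 26 + \left(-8 + \left(-5\right)^{2}\right) \left(-2\right)^{2} \left(-3 - 2\right) = 26 + \left(-8 + 25\right) 4 \left(-5\right) = 26 + 17 \left(-20\right) = 26 - 340 = -314$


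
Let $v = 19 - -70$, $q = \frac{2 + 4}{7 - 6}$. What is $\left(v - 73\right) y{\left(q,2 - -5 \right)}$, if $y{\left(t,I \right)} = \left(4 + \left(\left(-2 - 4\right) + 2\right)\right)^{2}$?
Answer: $0$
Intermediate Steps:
$q = 6$ ($q = \frac{6}{1} = 6 \cdot 1 = 6$)
$v = 89$ ($v = 19 + 70 = 89$)
$y{\left(t,I \right)} = 0$ ($y{\left(t,I \right)} = \left(4 + \left(-6 + 2\right)\right)^{2} = \left(4 - 4\right)^{2} = 0^{2} = 0$)
$\left(v - 73\right) y{\left(q,2 - -5 \right)} = \left(89 - 73\right) 0 = 16 \cdot 0 = 0$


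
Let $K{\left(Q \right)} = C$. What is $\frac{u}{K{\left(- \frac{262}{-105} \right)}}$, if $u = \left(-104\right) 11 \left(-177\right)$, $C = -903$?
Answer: $- \frac{67496}{301} \approx -224.24$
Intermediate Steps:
$K{\left(Q \right)} = -903$
$u = 202488$ ($u = \left(-1144\right) \left(-177\right) = 202488$)
$\frac{u}{K{\left(- \frac{262}{-105} \right)}} = \frac{202488}{-903} = 202488 \left(- \frac{1}{903}\right) = - \frac{67496}{301}$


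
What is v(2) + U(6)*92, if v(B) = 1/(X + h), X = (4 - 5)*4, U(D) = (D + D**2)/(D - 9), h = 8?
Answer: -5151/4 ≈ -1287.8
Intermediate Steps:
U(D) = (D + D**2)/(-9 + D)
X = -4 (X = -1*4 = -4)
v(B) = 1/4 (v(B) = 1/(-4 + 8) = 1/4)
v(2) + U(6)*92 = 1/4 + (6*(1 + 6)/(-9 + 6))*92 = 1/4 + (6*7/(-3))*92 = 1/4 + (6*(-1/3)*7)*92 = 1/4 - 14*92 = 1/4 - 1288 = -5151/4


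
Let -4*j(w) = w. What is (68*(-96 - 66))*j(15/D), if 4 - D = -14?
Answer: 2295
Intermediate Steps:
D = 18 (D = 4 - 1*(-14) = 4 + 14 = 18)
j(w) = -w/4
(68*(-96 - 66))*j(15/D) = (68*(-96 - 66))*(-15/(4*18)) = (68*(-162))*(-15/(4*18)) = -(-2754)*5/6 = -11016*(-5/24) = 2295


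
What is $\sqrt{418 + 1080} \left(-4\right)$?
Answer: $- 4 \sqrt{1498} \approx -154.82$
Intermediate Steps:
$\sqrt{418 + 1080} \left(-4\right) = \sqrt{1498} \left(-4\right) = - 4 \sqrt{1498}$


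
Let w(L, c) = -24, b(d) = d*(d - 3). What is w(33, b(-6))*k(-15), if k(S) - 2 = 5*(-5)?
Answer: 552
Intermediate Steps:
b(d) = d*(-3 + d)
k(S) = -23 (k(S) = 2 + 5*(-5) = 2 - 25 = -23)
w(33, b(-6))*k(-15) = -24*(-23) = 552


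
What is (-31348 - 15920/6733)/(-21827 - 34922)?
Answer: 30154572/54584431 ≈ 0.55244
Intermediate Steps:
(-31348 - 15920/6733)/(-21827 - 34922) = (-31348 - 15920*1/6733)/(-56749) = (-31348 - 15920/6733)*(-1/56749) = -211082004/6733*(-1/56749) = 30154572/54584431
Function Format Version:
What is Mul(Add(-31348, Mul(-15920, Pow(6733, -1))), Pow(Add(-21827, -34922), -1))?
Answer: Rational(30154572, 54584431) ≈ 0.55244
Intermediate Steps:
Mul(Add(-31348, Mul(-15920, Pow(6733, -1))), Pow(Add(-21827, -34922), -1)) = Mul(Add(-31348, Mul(-15920, Rational(1, 6733))), Pow(-56749, -1)) = Mul(Add(-31348, Rational(-15920, 6733)), Rational(-1, 56749)) = Mul(Rational(-211082004, 6733), Rational(-1, 56749)) = Rational(30154572, 54584431)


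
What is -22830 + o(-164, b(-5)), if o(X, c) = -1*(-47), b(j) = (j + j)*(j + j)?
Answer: -22783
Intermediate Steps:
b(j) = 4*j² (b(j) = (2*j)*(2*j) = 4*j²)
o(X, c) = 47
-22830 + o(-164, b(-5)) = -22830 + 47 = -22783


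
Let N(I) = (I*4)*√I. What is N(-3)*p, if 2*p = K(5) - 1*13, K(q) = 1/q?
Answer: 384*I*√3/5 ≈ 133.02*I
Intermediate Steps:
N(I) = 4*I^(3/2) (N(I) = (4*I)*√I = 4*I^(3/2))
p = -32/5 (p = (1/5 - 1*13)/2 = (⅕ - 13)/2 = (½)*(-64/5) = -32/5 ≈ -6.4000)
N(-3)*p = (4*(-3)^(3/2))*(-32/5) = (4*(-3*I*√3))*(-32/5) = -12*I*√3*(-32/5) = 384*I*√3/5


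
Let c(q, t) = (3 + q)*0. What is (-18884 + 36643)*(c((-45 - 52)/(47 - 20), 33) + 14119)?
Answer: 250739321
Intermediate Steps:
c(q, t) = 0
(-18884 + 36643)*(c((-45 - 52)/(47 - 20), 33) + 14119) = (-18884 + 36643)*(0 + 14119) = 17759*14119 = 250739321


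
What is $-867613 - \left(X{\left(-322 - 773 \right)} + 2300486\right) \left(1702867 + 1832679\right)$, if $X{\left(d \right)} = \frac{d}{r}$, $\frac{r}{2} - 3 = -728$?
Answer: $- \frac{1179354253872792}{145} \approx -8.1335 \cdot 10^{12}$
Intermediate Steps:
$r = -1450$ ($r = 6 + 2 \left(-728\right) = 6 - 1456 = -1450$)
$X{\left(d \right)} = - \frac{d}{1450}$ ($X{\left(d \right)} = \frac{d}{-1450} = d \left(- \frac{1}{1450}\right) = - \frac{d}{1450}$)
$-867613 - \left(X{\left(-322 - 773 \right)} + 2300486\right) \left(1702867 + 1832679\right) = -867613 - \left(- \frac{-322 - 773}{1450} + 2300486\right) \left(1702867 + 1832679\right) = -867613 - \left(- \frac{-322 - 773}{1450} + 2300486\right) 3535546 = -867613 - \left(\left(- \frac{1}{1450}\right) \left(-1095\right) + 2300486\right) 3535546 = -867613 - \left(\frac{219}{290} + 2300486\right) 3535546 = -867613 - \frac{667141159}{290} \cdot 3535546 = -867613 - \frac{1179354128068907}{145} = - \frac{1179354253872792}{145}$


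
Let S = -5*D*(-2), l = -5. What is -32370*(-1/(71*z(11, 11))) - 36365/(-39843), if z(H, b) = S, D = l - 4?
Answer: -11748284/2828853 ≈ -4.1530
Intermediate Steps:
D = -9 (D = -5 - 4 = -9)
S = -90 (S = -5*(-9)*(-2) = 45*(-2) = -90)
z(H, b) = -90
-32370*(-1/(71*z(11, 11))) - 36365/(-39843) = -32370/((-90*(-71))) - 36365/(-39843) = -32370/6390 - 36365*(-1/39843) = -32370*1/6390 + 36365/39843 = -1079/213 + 36365/39843 = -11748284/2828853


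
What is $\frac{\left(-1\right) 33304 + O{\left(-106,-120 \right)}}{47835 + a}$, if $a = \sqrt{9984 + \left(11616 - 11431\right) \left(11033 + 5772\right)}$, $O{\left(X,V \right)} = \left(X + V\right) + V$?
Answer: $- \frac{804823875}{1142534158} + \frac{16825 \sqrt{3118909}}{1142534158} \approx -0.67841$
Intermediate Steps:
$O{\left(X,V \right)} = X + 2 V$ ($O{\left(X,V \right)} = \left(V + X\right) + V = X + 2 V$)
$a = \sqrt{3118909}$ ($a = \sqrt{9984 + 185 \cdot 16805} = \sqrt{9984 + 3108925} = \sqrt{3118909} \approx 1766.0$)
$\frac{\left(-1\right) 33304 + O{\left(-106,-120 \right)}}{47835 + a} = \frac{\left(-1\right) 33304 + \left(-106 + 2 \left(-120\right)\right)}{47835 + \sqrt{3118909}} = \frac{-33304 - 346}{47835 + \sqrt{3118909}} = - \frac{33650}{47835 + \sqrt{3118909}}$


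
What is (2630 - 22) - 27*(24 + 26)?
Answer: 1258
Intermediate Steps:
(2630 - 22) - 27*(24 + 26) = 2608 - 27*50 = 2608 - 1350 = 1258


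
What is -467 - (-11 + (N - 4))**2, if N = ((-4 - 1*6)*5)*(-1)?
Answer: -1692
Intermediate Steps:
N = 50 (N = ((-4 - 6)*5)*(-1) = -10*5*(-1) = -50*(-1) = 50)
-467 - (-11 + (N - 4))**2 = -467 - (-11 + (50 - 4))**2 = -467 - (-11 + 46)**2 = -467 - 1*35**2 = -467 - 1*1225 = -467 - 1225 = -1692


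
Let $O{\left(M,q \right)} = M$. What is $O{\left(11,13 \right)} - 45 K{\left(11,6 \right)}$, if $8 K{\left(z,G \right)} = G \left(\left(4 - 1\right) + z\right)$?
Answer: $- \frac{923}{2} \approx -461.5$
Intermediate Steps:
$K{\left(z,G \right)} = \frac{G \left(3 + z\right)}{8}$ ($K{\left(z,G \right)} = \frac{G \left(\left(4 - 1\right) + z\right)}{8} = \frac{G \left(3 + z\right)}{8}$)
$O{\left(11,13 \right)} - 45 K{\left(11,6 \right)} = 11 - 45 \cdot \frac{1}{8} \cdot 6 \left(3 + 11\right) = 11 - 45 \cdot \frac{1}{8} \cdot 6 \cdot 14 = 11 - \frac{945}{2} = - \frac{923}{2}$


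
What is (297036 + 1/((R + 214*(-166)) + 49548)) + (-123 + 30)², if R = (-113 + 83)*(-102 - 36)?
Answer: 5552462341/18164 ≈ 3.0569e+5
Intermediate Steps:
R = 4140 (R = -30*(-138) = 4140)
(297036 + 1/((R + 214*(-166)) + 49548)) + (-123 + 30)² = (297036 + 1/((4140 + 214*(-166)) + 49548)) + (-123 + 30)² = (297036 + 1/((4140 - 35524) + 49548)) + (-93)² = (297036 + 1/(-31384 + 49548)) + 8649 = (297036 + 1/18164) + 8649 = 5395361905/18164 + 8649 = 5552462341/18164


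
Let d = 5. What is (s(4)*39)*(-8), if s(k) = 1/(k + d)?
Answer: -104/3 ≈ -34.667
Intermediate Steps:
s(k) = 1/(5 + k) (s(k) = 1/(k + 5) = 1/(5 + k))
(s(4)*39)*(-8) = (39/(5 + 4))*(-8) = (39/9)*(-8) = ((⅑)*39)*(-8) = (13/3)*(-8) = -104/3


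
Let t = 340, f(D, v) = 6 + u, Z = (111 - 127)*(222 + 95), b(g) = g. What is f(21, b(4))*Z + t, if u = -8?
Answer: 10484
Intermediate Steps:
Z = -5072 (Z = -16*317 = -5072)
f(D, v) = -2 (f(D, v) = 6 - 8 = -2)
f(21, b(4))*Z + t = -2*(-5072) + 340 = 10144 + 340 = 10484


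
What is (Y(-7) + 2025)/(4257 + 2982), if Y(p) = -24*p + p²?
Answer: 118/381 ≈ 0.30971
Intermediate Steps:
Y(p) = p² - 24*p
(Y(-7) + 2025)/(4257 + 2982) = (-7*(-24 - 7) + 2025)/(4257 + 2982) = (-7*(-31) + 2025)/7239 = (217 + 2025)*(1/7239) = 2242*(1/7239) = 118/381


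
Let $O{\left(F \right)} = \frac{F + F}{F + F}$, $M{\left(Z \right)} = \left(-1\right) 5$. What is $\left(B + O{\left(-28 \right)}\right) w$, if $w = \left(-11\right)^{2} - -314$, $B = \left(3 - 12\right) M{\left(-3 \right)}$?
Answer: $20010$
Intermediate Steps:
$M{\left(Z \right)} = -5$
$B = 45$ ($B = \left(3 - 12\right) \left(-5\right) = \left(-9\right) \left(-5\right) = 45$)
$w = 435$ ($w = 121 + 314 = 435$)
$O{\left(F \right)} = 1$ ($O{\left(F \right)} = \frac{2 F}{2 F} = 2 F \frac{1}{2 F} = 1$)
$\left(B + O{\left(-28 \right)}\right) w = \left(45 + 1\right) 435 = 46 \cdot 435 = 20010$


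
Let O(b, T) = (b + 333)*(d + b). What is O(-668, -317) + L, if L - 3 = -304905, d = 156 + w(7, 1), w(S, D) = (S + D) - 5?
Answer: -134387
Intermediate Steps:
w(S, D) = -5 + D + S (w(S, D) = (D + S) - 5 = -5 + D + S)
d = 159 (d = 156 + (-5 + 1 + 7) = 156 + 3 = 159)
L = -304902 (L = 3 - 304905 = -304902)
O(b, T) = (159 + b)*(333 + b) (O(b, T) = (b + 333)*(159 + b) = (333 + b)*(159 + b) = (159 + b)*(333 + b))
O(-668, -317) + L = (52947 + (-668)² + 492*(-668)) - 304902 = (52947 + 446224 - 328656) - 304902 = 170515 - 304902 = -134387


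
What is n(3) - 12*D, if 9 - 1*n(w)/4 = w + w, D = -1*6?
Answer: 84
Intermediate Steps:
D = -6
n(w) = 36 - 8*w (n(w) = 36 - 4*(w + w) = 36 - 8*w)
n(3) - 12*D = (36 - 8*3) - 12*(-6) = (36 - 24) + 72 = 12 + 72 = 84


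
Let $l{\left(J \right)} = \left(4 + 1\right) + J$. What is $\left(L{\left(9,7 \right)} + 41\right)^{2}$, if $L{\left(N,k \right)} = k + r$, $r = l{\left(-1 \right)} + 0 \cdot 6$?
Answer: $2704$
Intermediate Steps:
$l{\left(J \right)} = 5 + J$
$r = 4$ ($r = \left(5 - 1\right) + 0 \cdot 6 = 4 + 0 = 4$)
$L{\left(N,k \right)} = 4 + k$ ($L{\left(N,k \right)} = k + 4 = 4 + k$)
$\left(L{\left(9,7 \right)} + 41\right)^{2} = \left(\left(4 + 7\right) + 41\right)^{2} = \left(11 + 41\right)^{2} = 52^{2} = 2704$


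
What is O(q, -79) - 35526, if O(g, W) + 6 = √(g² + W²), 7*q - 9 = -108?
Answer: -35532 + √315610/7 ≈ -35452.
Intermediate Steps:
q = -99/7 (q = 9/7 + (⅐)*(-108) = 9/7 - 108/7 = -99/7 ≈ -14.143)
O(g, W) = -6 + √(W² + g²) (O(g, W) = -6 + √(g² + W²) = -6 + √(W² + g²))
O(q, -79) - 35526 = (-6 + √((-79)² + (-99/7)²)) - 35526 = (-6 + √(6241 + 9801/49)) - 35526 = (-6 + √(315610/49)) - 35526 = (-6 + √315610/7) - 35526 = -35532 + √315610/7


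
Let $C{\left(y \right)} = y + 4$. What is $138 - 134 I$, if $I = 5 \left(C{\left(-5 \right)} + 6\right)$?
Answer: $-3212$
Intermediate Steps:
$C{\left(y \right)} = 4 + y$
$I = 25$ ($I = 5 \left(\left(4 - 5\right) + 6\right) = 5 \left(-1 + 6\right) = 5 \cdot 5 = 25$)
$138 - 134 I = 138 - 3350 = -3212$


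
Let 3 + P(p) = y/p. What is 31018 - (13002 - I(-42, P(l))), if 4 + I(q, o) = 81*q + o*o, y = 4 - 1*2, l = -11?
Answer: 1769035/121 ≈ 14620.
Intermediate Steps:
y = 2 (y = 4 - 2 = 2)
P(p) = -3 + 2/p
I(q, o) = -4 + o**2 + 81*q (I(q, o) = -4 + (81*q + o*o) = -4 + (81*q + o**2) = -4 + (o**2 + 81*q) = -4 + o**2 + 81*q)
31018 - (13002 - I(-42, P(l))) = 31018 - (13002 - (-4 + (-3 + 2/(-11))**2 + 81*(-42))) = 31018 - (13002 - (-4 + (-3 + 2*(-1/11))**2 - 3402)) = 31018 - (13002 - (-4 + (-3 - 2/11)**2 - 3402)) = 31018 - (13002 - (-4 + (-35/11)**2 - 3402)) = 31018 - (13002 - (-4 + 1225/121 - 3402)) = 31018 - (13002 - 1*(-410901/121)) = 31018 - (13002 + 410901/121) = 31018 - 1*1984143/121 = 31018 - 1984143/121 = 1769035/121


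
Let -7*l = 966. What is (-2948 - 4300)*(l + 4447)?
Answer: -31231632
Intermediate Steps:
l = -138 (l = -⅐*966 = -138)
(-2948 - 4300)*(l + 4447) = (-2948 - 4300)*(-138 + 4447) = -7248*4309 = -31231632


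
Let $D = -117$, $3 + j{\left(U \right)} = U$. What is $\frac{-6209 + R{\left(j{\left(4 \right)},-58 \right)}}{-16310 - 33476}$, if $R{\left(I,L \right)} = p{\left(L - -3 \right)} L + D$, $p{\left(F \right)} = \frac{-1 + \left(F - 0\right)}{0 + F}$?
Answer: $\frac{175589}{1369115} \approx 0.12825$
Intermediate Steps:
$j{\left(U \right)} = -3 + U$
$p{\left(F \right)} = \frac{-1 + F}{F}$ ($p{\left(F \right)} = \frac{-1 + \left(F + 0\right)}{F} = \frac{-1 + F}{F}$)
$R{\left(I,L \right)} = -117 + \frac{L \left(2 + L\right)}{3 + L}$ ($R{\left(I,L \right)} = \frac{-1 + \left(L - -3\right)}{L - -3} L - 117 = \frac{-1 + \left(L + 3\right)}{L + 3} L - 117 = \frac{-1 + \left(3 + L\right)}{3 + L} L - 117 = \frac{2 + L}{3 + L} L - 117 = \frac{L \left(2 + L\right)}{3 + L} - 117 = -117 + \frac{L \left(2 + L\right)}{3 + L}$)
$\frac{-6209 + R{\left(j{\left(4 \right)},-58 \right)}}{-16310 - 33476} = \frac{-6209 + \frac{-351 + \left(-58\right)^{2} - -6670}{3 - 58}}{-16310 - 33476} = \frac{-6209 + \frac{-351 + 3364 + 6670}{-55}}{-49786} = \left(-6209 - \frac{9683}{55}\right) \left(- \frac{1}{49786}\right) = \left(- \frac{351178}{55}\right) \left(- \frac{1}{49786}\right) = \frac{175589}{1369115}$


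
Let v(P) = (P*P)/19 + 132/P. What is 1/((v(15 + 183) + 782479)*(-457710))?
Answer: -1/359093192590 ≈ -2.7848e-12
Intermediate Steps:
v(P) = 132/P + P²/19 (v(P) = P²*(1/19) + 132/P = P²/19 + 132/P = 132/P + P²/19)
1/((v(15 + 183) + 782479)*(-457710)) = 1/(((2508 + (15 + 183)³)/(19*(15 + 183)) + 782479)*(-457710)) = -1/457710/((1/19)*(2508 + 198³)/198 + 782479) = -1/457710/((1/19)*(1/198)*(2508 + 7762392) + 782479) = -1/457710/((1/19)*(1/198)*7764900 + 782479) = -1/457710/(117650/57 + 782479) = -1/457710/(44718953/57) = (57/44718953)*(-1/457710) = -1/359093192590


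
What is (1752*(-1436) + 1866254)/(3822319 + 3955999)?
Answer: -324809/3889159 ≈ -0.083516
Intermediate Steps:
(1752*(-1436) + 1866254)/(3822319 + 3955999) = (-2515872 + 1866254)/7778318 = -649618*1/7778318 = -324809/3889159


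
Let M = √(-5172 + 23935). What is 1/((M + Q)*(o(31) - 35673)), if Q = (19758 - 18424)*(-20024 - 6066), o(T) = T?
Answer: 600070/744378617941926213 + √18763/43173959840631720354 ≈ 8.0614e-13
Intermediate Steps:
Q = -34804060 (Q = 1334*(-26090) = -34804060)
M = √18763 ≈ 136.98
1/((M + Q)*(o(31) - 35673)) = 1/((√18763 - 34804060)*(31 - 35673)) = 1/((-34804060 + √18763)*(-35642)) = 1/(1240486306520 - 35642*√18763)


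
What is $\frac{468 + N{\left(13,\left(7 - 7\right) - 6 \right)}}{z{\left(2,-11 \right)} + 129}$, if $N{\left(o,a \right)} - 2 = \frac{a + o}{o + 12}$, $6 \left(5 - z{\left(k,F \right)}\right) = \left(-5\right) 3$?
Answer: $\frac{7838}{2275} \approx 3.4453$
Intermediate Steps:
$z{\left(k,F \right)} = \frac{15}{2}$ ($z{\left(k,F \right)} = 5 - \frac{\left(-5\right) 3}{6} = 5 - - \frac{5}{2} = 5 + \frac{5}{2} = \frac{15}{2}$)
$N{\left(o,a \right)} = 2 + \frac{a + o}{12 + o}$ ($N{\left(o,a \right)} = 2 + \frac{a + o}{o + 12} = 2 + \frac{a + o}{12 + o}$)
$\frac{468 + N{\left(13,\left(7 - 7\right) - 6 \right)}}{z{\left(2,-11 \right)} + 129} = \frac{468 + \frac{24 + \left(\left(7 - 7\right) - 6\right) + 3 \cdot 13}{12 + 13}}{\frac{15}{2} + 129} = \frac{468 + \frac{24 + \left(0 - 6\right) + 39}{25}}{\frac{273}{2}} = \left(468 + \frac{24 - 6 + 39}{25}\right) \frac{2}{273} = \left(468 + \frac{1}{25} \cdot 57\right) \frac{2}{273} = \left(468 + \frac{57}{25}\right) \frac{2}{273} = \frac{11757}{25} \cdot \frac{2}{273} = \frac{7838}{2275}$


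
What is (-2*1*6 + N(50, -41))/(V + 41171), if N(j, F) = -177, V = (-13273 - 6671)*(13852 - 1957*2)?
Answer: 189/198162301 ≈ 9.5376e-7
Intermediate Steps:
V = -198203472 (V = -19944*(13852 - 3914) = -19944*9938 = -198203472)
(-2*1*6 + N(50, -41))/(V + 41171) = (-2*1*6 - 177)/(-198203472 + 41171) = (-2*6 - 177)/(-198162301) = (-12 - 177)*(-1/198162301) = -189*(-1/198162301) = 189/198162301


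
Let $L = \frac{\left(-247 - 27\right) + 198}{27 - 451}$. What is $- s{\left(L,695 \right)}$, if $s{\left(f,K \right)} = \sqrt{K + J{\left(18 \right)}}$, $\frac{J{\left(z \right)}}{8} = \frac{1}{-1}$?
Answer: $- \sqrt{687} \approx -26.211$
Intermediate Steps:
$L = \frac{19}{106}$ ($L = \frac{-274 + 198}{-424} = \left(-76\right) \left(- \frac{1}{424}\right) = \frac{19}{106} \approx 0.17925$)
$J{\left(z \right)} = -8$ ($J{\left(z \right)} = \frac{8}{-1} = 8 \left(-1\right) = -8$)
$s{\left(f,K \right)} = \sqrt{-8 + K}$ ($s{\left(f,K \right)} = \sqrt{K - 8} = \sqrt{-8 + K}$)
$- s{\left(L,695 \right)} = - \sqrt{-8 + 695} = - \sqrt{687}$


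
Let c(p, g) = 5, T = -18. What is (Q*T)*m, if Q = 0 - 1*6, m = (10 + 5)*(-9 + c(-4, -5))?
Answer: -6480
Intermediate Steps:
m = -60 (m = (10 + 5)*(-9 + 5) = 15*(-4) = -60)
Q = -6 (Q = 0 - 6 = -6)
(Q*T)*m = -6*(-18)*(-60) = 108*(-60) = -6480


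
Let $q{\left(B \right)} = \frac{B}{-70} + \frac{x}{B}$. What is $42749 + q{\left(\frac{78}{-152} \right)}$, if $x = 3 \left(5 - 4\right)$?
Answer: $\frac{2956117027}{69160} \approx 42743.0$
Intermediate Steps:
$x = 3$ ($x = 3 \cdot 1 = 3$)
$q{\left(B \right)} = \frac{3}{B} - \frac{B}{70}$ ($q{\left(B \right)} = \frac{B}{-70} + \frac{3}{B} = B \left(- \frac{1}{70}\right) + \frac{3}{B} = - \frac{B}{70} + \frac{3}{B} = \frac{3}{B} - \frac{B}{70}$)
$42749 + q{\left(\frac{78}{-152} \right)} = 42749 - \left(\frac{76}{13} + \frac{1}{70} \cdot 78 \frac{1}{-152}\right) = 42749 - \left(\frac{76}{13} + \frac{1}{70} \cdot 78 \left(- \frac{1}{152}\right)\right) = 42749 + \left(\frac{3}{- \frac{39}{76}} - - \frac{39}{5320}\right) = 42749 + \left(3 \left(- \frac{76}{39}\right) + \frac{39}{5320}\right) = 42749 + \left(- \frac{76}{13} + \frac{39}{5320}\right) = 42749 - \frac{403813}{69160} = \frac{2956117027}{69160}$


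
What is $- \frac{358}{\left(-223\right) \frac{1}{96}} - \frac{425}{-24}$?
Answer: $\frac{919607}{5352} \approx 171.82$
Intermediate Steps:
$- \frac{358}{\left(-223\right) \frac{1}{96}} - \frac{425}{-24} = - \frac{358}{\left(-223\right) \frac{1}{96}} - - \frac{425}{24} = - \frac{358}{- \frac{223}{96}} + \frac{425}{24} = \left(-358\right) \left(- \frac{96}{223}\right) + \frac{425}{24} = \frac{34368}{223} + \frac{425}{24} = \frac{919607}{5352}$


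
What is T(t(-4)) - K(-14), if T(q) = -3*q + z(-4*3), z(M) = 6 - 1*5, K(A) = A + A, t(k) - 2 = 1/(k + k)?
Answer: 187/8 ≈ 23.375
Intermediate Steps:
t(k) = 2 + 1/(2*k) (t(k) = 2 + 1/(k + k) = 2 + 1/(2*k))
K(A) = 2*A
z(M) = 1 (z(M) = 6 - 5 = 1)
T(q) = 1 - 3*q (T(q) = -3*q + 1 = 1 - 3*q)
T(t(-4)) - K(-14) = (1 - 3*(2 + (½)/(-4))) - 2*(-14) = (1 - 3*(2 + (½)*(-¼))) - 1*(-28) = (1 - 3*(2 - ⅛)) + 28 = (1 - 3*15/8) + 28 = (1 - 45/8) + 28 = -37/8 + 28 = 187/8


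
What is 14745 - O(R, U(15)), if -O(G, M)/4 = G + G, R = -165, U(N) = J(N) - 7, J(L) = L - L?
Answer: 13425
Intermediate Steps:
J(L) = 0
U(N) = -7 (U(N) = 0 - 7 = -7)
O(G, M) = -8*G (O(G, M) = -4*(G + G) = -8*G)
14745 - O(R, U(15)) = 14745 - (-8)*(-165) = 14745 - 1*1320 = 14745 - 1320 = 13425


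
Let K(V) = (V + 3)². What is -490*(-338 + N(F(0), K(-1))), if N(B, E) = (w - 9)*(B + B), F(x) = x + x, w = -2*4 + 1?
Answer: 165620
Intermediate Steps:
K(V) = (3 + V)²
w = -7 (w = -8 + 1 = -7)
F(x) = 2*x
N(B, E) = -32*B (N(B, E) = (-7 - 9)*(B + B) = -32*B)
-490*(-338 + N(F(0), K(-1))) = -490*(-338 - 64*0) = -490*(-338 - 32*0) = -490*(-338 + 0) = -490*(-338) = 165620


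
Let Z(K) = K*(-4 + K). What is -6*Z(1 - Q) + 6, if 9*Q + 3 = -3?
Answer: 88/3 ≈ 29.333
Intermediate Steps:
Q = -⅔ (Q = -⅓ + (⅑)*(-3) = -⅓ - ⅓ = -⅔ ≈ -0.66667)
-6*Z(1 - Q) + 6 = -6*(1 - 1*(-⅔))*(-4 + (1 - 1*(-⅔))) + 6 = -6*(1 + ⅔)*(-4 + (1 + ⅔)) + 6 = -10*(-4 + 5/3) + 6 = -10*(-7)/3 + 6 = -6*(-35/9) + 6 = 70/3 + 6 = 88/3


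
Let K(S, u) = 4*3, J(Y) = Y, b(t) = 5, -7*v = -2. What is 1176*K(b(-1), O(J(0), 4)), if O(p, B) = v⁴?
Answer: 14112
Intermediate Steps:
v = 2/7 (v = -⅐*(-2) = 2/7 ≈ 0.28571)
O(p, B) = 16/2401 (O(p, B) = (2/7)⁴ = 16/2401)
K(S, u) = 12
1176*K(b(-1), O(J(0), 4)) = 1176*12 = 14112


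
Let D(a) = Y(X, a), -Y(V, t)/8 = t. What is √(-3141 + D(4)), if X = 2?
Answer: I*√3173 ≈ 56.329*I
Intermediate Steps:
Y(V, t) = -8*t
D(a) = -8*a
√(-3141 + D(4)) = √(-3141 - 8*4) = √(-3141 - 32) = √(-3173) = I*√3173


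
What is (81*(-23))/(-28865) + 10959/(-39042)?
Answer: -3530381/16332570 ≈ -0.21616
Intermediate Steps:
(81*(-23))/(-28865) + 10959/(-39042) = -1863*(-1/28865) + 10959*(-1/39042) = 81/1255 - 3653/13014 = -3530381/16332570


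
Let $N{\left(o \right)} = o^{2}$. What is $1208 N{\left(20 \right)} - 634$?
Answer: $482566$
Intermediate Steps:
$1208 N{\left(20 \right)} - 634 = 1208 \cdot 20^{2} - 634 = 1208 \cdot 400 - 634 = 483200 - 634 = 482566$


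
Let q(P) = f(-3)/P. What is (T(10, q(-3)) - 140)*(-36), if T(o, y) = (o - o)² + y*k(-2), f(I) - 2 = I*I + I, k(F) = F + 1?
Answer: 4944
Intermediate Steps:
k(F) = 1 + F
f(I) = 2 + I + I² (f(I) = 2 + (I*I + I) = 2 + (I² + I) = 2 + (I + I²) = 2 + I + I²)
q(P) = 8/P (q(P) = (2 - 3 + (-3)²)/P = (2 - 3 + 9)/P = 8/P)
T(o, y) = -y (T(o, y) = (o - o)² + y*(1 - 2) = 0² + y*(-1) = 0 - y = -y)
(T(10, q(-3)) - 140)*(-36) = (-8/(-3) - 140)*(-36) = (-8*(-1)/3 - 140)*(-36) = (-1*(-8/3) - 140)*(-36) = (8/3 - 140)*(-36) = -412/3*(-36) = 4944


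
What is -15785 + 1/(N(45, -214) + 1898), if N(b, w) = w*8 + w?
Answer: -441981/28 ≈ -15785.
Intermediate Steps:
N(b, w) = 9*w (N(b, w) = 8*w + w = 9*w)
-15785 + 1/(N(45, -214) + 1898) = -15785 + 1/(9*(-214) + 1898) = -15785 + 1/(-1926 + 1898) = -15785 + 1/(-28) = -15785 - 1/28 = -441981/28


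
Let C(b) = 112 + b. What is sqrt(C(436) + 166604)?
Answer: 4*sqrt(10447) ≈ 408.84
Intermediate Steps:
sqrt(C(436) + 166604) = sqrt((112 + 436) + 166604) = sqrt(548 + 166604) = sqrt(167152) = 4*sqrt(10447)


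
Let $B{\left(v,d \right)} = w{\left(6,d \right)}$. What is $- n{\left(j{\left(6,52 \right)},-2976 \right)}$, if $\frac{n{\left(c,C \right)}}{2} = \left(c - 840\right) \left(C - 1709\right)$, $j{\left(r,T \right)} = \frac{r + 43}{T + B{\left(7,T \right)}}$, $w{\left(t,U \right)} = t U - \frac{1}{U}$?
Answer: $- \frac{148946756840}{18927} \approx -7.8695 \cdot 10^{6}$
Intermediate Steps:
$w{\left(t,U \right)} = - \frac{1}{U} + U t$ ($w{\left(t,U \right)} = U t - \frac{1}{U} = - \frac{1}{U} + U t$)
$B{\left(v,d \right)} = - \frac{1}{d} + 6 d$ ($B{\left(v,d \right)} = - \frac{1}{d} + d 6 = - \frac{1}{d} + 6 d$)
$j{\left(r,T \right)} = \frac{43 + r}{- \frac{1}{T} + 7 T}$ ($j{\left(r,T \right)} = \frac{r + 43}{T + \left(- \frac{1}{T} + 6 T\right)} = \frac{43 + r}{- \frac{1}{T} + 7 T}$)
$n{\left(c,C \right)} = 2 \left(-1709 + C\right) \left(-840 + c\right)$ ($n{\left(c,C \right)} = 2 \left(c - 840\right) \left(C - 1709\right) = 2 \left(-840 + c\right) \left(-1709 + C\right) = 2 \left(-1709 + C\right) \left(-840 + c\right)$)
$- n{\left(j{\left(6,52 \right)},-2976 \right)} = - (2871120 - 3418 \frac{52 \left(43 + 6\right)}{-1 + 7 \cdot 52^{2}} - -4999680 + 2 \left(-2976\right) \frac{52 \left(43 + 6\right)}{-1 + 7 \cdot 52^{2}}) = - (2871120 - 3418 \cdot 52 \frac{1}{-1 + 7 \cdot 2704} \cdot 49 + 4999680 + 2 \left(-2976\right) 52 \frac{1}{-1 + 7 \cdot 2704} \cdot 49) = - (2871120 - 3418 \cdot 52 \frac{1}{-1 + 18928} \cdot 49 + 4999680 + 2 \left(-2976\right) 52 \frac{1}{-1 + 18928} \cdot 49) = - (2871120 - 3418 \cdot 52 \cdot \frac{1}{18927} \cdot 49 + 4999680 + 2 \left(-2976\right) 52 \cdot \frac{1}{18927} \cdot 49) = - (2871120 - \frac{8709064}{18927} + 4999680 + 2 \left(-2976\right) \frac{2548}{18927}) = - (2871120 - \frac{8709064}{18927} + 4999680 - \frac{5055232}{6309}) = \left(-1\right) \frac{148946756840}{18927} = - \frac{148946756840}{18927}$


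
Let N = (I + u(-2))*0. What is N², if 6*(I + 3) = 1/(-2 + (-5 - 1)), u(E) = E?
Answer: 0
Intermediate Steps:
I = -145/48 (I = -3 + 1/(6*(-2 + (-5 - 1))) = -3 + 1/(6*(-2 - 6)) = -3 + (⅙)/(-8) = -3 + (⅙)*(-⅛) = -3 - 1/48 = -145/48 ≈ -3.0208)
N = 0 (N = (-145/48 - 2)*0 = -241/48*0 = 0)
N² = 0² = 0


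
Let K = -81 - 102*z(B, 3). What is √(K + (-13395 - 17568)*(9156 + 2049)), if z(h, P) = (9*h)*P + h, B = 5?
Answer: 2*I*√86738694 ≈ 18627.0*I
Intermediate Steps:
z(h, P) = h + 9*P*h (z(h, P) = 9*P*h + h = h + 9*P*h)
K = -14361 (K = -81 - 510*(1 + 9*3) = -81 - 510*(1 + 27) = -81 - 510*28 = -81 - 102*140 = -81 - 14280 = -14361)
√(K + (-13395 - 17568)*(9156 + 2049)) = √(-14361 + (-13395 - 17568)*(9156 + 2049)) = √(-14361 - 30963*11205) = √(-14361 - 346940415) = √(-346954776) = 2*I*√86738694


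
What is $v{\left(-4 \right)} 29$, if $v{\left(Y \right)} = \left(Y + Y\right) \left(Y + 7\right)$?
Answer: $-696$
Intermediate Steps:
$v{\left(Y \right)} = 2 Y \left(7 + Y\right)$
$v{\left(-4 \right)} 29 = 2 \left(-4\right) \left(7 - 4\right) 29 = 2 \left(-4\right) 3 \cdot 29 = \left(-24\right) 29 = -696$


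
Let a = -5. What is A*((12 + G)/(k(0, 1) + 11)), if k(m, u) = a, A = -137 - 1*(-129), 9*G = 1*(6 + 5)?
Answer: -476/27 ≈ -17.630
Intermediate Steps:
G = 11/9 (G = (1*(6 + 5))/9 = (1*11)/9 = (1/9)*11 = 11/9 ≈ 1.2222)
A = -8 (A = -137 + 129 = -8)
k(m, u) = -5
A*((12 + G)/(k(0, 1) + 11)) = -8*(12 + 11/9)/(-5 + 11) = -952/(9*6) = -8*119/54 = -476/27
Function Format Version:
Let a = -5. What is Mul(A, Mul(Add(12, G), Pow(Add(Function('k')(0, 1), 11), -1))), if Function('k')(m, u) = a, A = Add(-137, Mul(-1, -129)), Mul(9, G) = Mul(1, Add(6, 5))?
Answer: Rational(-476, 27) ≈ -17.630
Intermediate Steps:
G = Rational(11, 9) (G = Mul(Rational(1, 9), Mul(1, Add(6, 5))) = Mul(Rational(1, 9), Mul(1, 11)) = Mul(Rational(1, 9), 11) = Rational(11, 9) ≈ 1.2222)
A = -8 (A = Add(-137, 129) = -8)
Function('k')(m, u) = -5
Mul(A, Mul(Add(12, G), Pow(Add(Function('k')(0, 1), 11), -1))) = Mul(-8, Mul(Add(12, Rational(11, 9)), Pow(Add(-5, 11), -1))) = Mul(-8, Mul(Rational(119, 9), Pow(6, -1))) = Mul(-8, Mul(Rational(119, 9), Rational(1, 6))) = Mul(-8, Rational(119, 54)) = Rational(-476, 27)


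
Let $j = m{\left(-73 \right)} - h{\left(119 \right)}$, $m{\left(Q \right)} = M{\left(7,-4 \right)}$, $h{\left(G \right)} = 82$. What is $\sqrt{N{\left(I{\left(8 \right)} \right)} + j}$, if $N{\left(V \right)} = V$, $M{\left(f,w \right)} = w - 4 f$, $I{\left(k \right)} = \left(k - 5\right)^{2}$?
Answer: $i \sqrt{105} \approx 10.247 i$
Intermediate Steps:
$I{\left(k \right)} = \left(-5 + k\right)^{2}$
$m{\left(Q \right)} = -32$ ($m{\left(Q \right)} = -4 - 28 = -32$)
$j = -114$ ($j = -32 - 82 = -114$)
$\sqrt{N{\left(I{\left(8 \right)} \right)} + j} = \sqrt{\left(-5 + 8\right)^{2} - 114} = \sqrt{3^{2} - 114} = \sqrt{9 - 114} = \sqrt{-105} = i \sqrt{105}$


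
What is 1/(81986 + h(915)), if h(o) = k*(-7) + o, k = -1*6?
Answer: 1/82943 ≈ 1.2056e-5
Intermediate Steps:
k = -6
h(o) = 42 + o (h(o) = -6*(-7) + o = 42 + o)
1/(81986 + h(915)) = 1/(81986 + (42 + 915)) = 1/(81986 + 957) = 1/82943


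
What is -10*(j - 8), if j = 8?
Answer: 0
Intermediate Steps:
-10*(j - 8) = -10*(8 - 8) = -10*0 = 0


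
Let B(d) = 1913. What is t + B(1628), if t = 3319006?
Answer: 3320919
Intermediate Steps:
t + B(1628) = 3319006 + 1913 = 3320919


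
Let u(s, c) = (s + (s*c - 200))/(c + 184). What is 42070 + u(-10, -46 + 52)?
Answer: 799303/19 ≈ 42069.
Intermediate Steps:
u(s, c) = (-200 + s + c*s)/(184 + c) (u(s, c) = (s + (c*s - 200))/(184 + c) = (s + (-200 + c*s))/(184 + c) = (-200 + s + c*s)/(184 + c))
42070 + u(-10, -46 + 52) = 42070 + (-200 - 10 + (-46 + 52)*(-10))/(184 + (-46 + 52)) = 42070 + (-200 - 10 + 6*(-10))/(184 + 6) = 42070 + (-200 - 10 - 60)/190 = 42070 + (1/190)*(-270) = 42070 - 27/19 = 799303/19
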